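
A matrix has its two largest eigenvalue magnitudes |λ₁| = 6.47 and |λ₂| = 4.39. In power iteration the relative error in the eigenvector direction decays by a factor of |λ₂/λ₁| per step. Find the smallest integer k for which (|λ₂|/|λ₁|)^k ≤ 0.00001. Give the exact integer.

|λ₂/λ₁| = 4.39/6.47 = 0.67852
Need k ≥ ln(0.00001) / ln(0.67852) = -11.5129 / -0.3878 ≈ 29.684
Smallest integer k satisfying the bound: 30

30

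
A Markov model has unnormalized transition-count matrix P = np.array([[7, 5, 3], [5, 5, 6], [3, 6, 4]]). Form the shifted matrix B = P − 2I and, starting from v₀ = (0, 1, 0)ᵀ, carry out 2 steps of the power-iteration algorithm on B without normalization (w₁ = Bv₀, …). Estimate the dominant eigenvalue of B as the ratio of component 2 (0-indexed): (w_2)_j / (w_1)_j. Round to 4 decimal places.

μ ≈ 7.5000

B = P − 2I has rows (5, 5, 3); (5, 3, 6); (3, 6, 2)
w1 = Bv₀ = (5, 3, 6)
w2 = Bw1 = (58, 70, 45)
Ratio: 45/6 = 7.5000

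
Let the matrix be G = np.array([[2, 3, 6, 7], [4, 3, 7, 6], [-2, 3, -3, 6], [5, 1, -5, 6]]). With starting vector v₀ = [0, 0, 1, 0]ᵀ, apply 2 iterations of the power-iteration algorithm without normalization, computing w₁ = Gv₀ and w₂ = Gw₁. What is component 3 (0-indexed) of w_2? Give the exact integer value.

w1 = Gv₀ = (2·0 + 3·0 + 6·1 + 7·0; 4·0 + 3·0 + 7·1 + 6·0; (-2)·0 + 3·0 + (-3)·1 + 6·0; 5·0 + 1·0 + (-5)·1 + 6·0) = (6, 7, -3, -5)
w2 = Gw1 = (2·6 + 3·7 + 6·(-3) + 7·(-5); 4·6 + 3·7 + 7·(-3) + 6·(-5); (-2)·6 + 3·7 + (-3)·(-3) + 6·(-5); 5·6 + 1·7 + (-5)·(-3) + 6·(-5)) = (-20, -6, -12, 22)
The requested component of w2 is 22.

22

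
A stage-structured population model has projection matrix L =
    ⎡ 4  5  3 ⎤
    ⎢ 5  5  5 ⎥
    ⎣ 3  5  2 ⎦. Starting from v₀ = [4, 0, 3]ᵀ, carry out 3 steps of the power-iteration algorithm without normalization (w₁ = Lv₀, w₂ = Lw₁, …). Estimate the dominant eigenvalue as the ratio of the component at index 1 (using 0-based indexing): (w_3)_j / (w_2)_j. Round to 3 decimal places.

w1 = Lv₀ = (4·4 + 5·0 + 3·3; 5·4 + 5·0 + 5·3; 3·4 + 5·0 + 2·3) = (25, 35, 18)
w2 = Lw1 = (4·25 + 5·35 + 3·18; 5·25 + 5·35 + 5·18; 3·25 + 5·35 + 2·18) = (329, 390, 286)
w3 = Lw2 = (4124, 5025, 3509)
Ratio at component: 5025 / 390 = 12.885

λ ≈ 12.885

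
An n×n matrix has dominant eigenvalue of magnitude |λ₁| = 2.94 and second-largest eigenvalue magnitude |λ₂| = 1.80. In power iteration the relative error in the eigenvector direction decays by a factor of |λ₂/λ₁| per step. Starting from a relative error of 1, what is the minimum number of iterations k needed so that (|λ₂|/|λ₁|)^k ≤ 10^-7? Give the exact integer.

33

|λ₂/λ₁| = 1.80/2.94 = 0.61224
Need k ≥ ln(10^-7) / ln(0.61224) = -16.1181 / -0.4906 ≈ 32.852
Smallest integer k satisfying the bound: 33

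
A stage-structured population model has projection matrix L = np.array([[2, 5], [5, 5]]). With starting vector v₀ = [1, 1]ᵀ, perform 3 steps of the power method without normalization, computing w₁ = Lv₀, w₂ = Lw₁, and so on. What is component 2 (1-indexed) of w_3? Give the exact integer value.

745

w1 = Lv₀ = (2·1 + 5·1; 5·1 + 5·1) = (7, 10)
w2 = Lw1 = (2·7 + 5·10; 5·7 + 5·10) = (64, 85)
w3 = Lw2 = (553, 745)
The requested component of w3 is 745.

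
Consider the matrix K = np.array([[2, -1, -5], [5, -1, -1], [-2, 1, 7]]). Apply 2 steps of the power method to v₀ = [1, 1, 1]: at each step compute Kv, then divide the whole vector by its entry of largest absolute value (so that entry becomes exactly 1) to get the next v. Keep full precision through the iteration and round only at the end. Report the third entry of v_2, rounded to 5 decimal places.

Kv0 = (-4.000000, 3.000000, 6.000000); divide by 6.000000 → v1 = (-0.666667, 0.500000, 1.000000)
Kv1 = (-6.833333, -4.833333, 8.833333); divide by 8.833333 → v2 = (-0.773585, -0.547170, 1.000000)
Requested entry of v2: 53/53 = 1.00000

1.00000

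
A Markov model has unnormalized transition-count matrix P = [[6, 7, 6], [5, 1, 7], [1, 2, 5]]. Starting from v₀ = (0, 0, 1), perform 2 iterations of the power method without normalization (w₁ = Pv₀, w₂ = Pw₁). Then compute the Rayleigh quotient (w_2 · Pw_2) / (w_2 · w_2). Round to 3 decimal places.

w1 = Pv₀ = (6·0 + 7·0 + 6·1; 5·0 + 1·0 + 7·1; 1·0 + 2·0 + 5·1) = (6, 7, 5)
w2 = Pw1 = (6·6 + 7·7 + 6·5; 5·6 + 1·7 + 7·5; 1·6 + 2·7 + 5·5) = (115, 72, 45)
Pw2 = (1464, 962, 484)
w2·Pw2 = 115·1464 + 72·962 + 45·484 = 259404; w2·w2 = 115·115 + 72·72 + 45·45 = 20434
λ ≈ 259404/20434 = 12.695

12.695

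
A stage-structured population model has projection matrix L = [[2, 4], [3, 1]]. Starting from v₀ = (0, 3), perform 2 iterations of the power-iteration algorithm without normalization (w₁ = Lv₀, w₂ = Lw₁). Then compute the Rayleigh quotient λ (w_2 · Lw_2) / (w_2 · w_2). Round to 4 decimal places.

w1 = Lv₀ = (2·0 + 4·3; 3·0 + 1·3) = (12, 3)
w2 = Lw1 = (2·12 + 4·3; 3·12 + 1·3) = (36, 39)
Lw2 = (228, 147)
w2·Lw2 = 36·228 + 39·147 = 13941; w2·w2 = 36·36 + 39·39 = 2817
λ ≈ 13941/2817 = 4.9489

4.9489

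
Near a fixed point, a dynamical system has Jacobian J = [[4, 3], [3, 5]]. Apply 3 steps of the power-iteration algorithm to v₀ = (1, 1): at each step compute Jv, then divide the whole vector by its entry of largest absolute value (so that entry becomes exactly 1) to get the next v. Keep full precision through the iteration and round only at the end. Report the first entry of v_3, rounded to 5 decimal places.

0.84816

Jv0 = (7.000000, 8.000000); divide by 8.000000 → v1 = (0.875000, 1.000000)
Jv1 = (6.500000, 7.625000); divide by 7.625000 → v2 = (0.852459, 1.000000)
Jv2 = (6.409836, 7.557377); divide by 7.557377 → v3 = (0.848156, 1.000000)
Requested entry of v3: 391/461 = 0.84816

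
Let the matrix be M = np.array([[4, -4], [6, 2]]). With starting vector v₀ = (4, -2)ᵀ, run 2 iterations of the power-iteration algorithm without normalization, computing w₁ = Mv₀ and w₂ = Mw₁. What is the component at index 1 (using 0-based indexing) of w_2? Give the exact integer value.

184

w1 = Mv₀ = (24, 20)
w2 = Mw1 = (16, 184)
The requested component of w2 is 184.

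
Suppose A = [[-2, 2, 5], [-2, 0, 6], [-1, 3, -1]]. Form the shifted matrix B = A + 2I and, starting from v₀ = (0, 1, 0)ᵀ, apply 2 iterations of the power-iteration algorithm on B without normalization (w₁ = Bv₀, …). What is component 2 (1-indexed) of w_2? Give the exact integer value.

B = A + 2I has rows (0, 2, 5); (-2, 2, 6); (-1, 3, 1)
w1 = Bv₀ = (2, 2, 3)
w2 = Bw1 = (19, 18, 7)
Requested component of w2: 18

18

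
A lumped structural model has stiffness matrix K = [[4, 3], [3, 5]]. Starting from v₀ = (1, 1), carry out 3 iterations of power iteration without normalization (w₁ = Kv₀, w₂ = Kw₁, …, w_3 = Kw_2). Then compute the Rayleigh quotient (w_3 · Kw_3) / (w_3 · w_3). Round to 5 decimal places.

7.54138

w1 = Kv₀ = (4·1 + 3·1; 3·1 + 5·1) = (7, 8)
w2 = Kw1 = (4·7 + 3·8; 3·7 + 5·8) = (52, 61)
w3 = Kw2 = (391, 461)
Kw3 = (2947, 3478)
w3·Kw3 = 391·2947 + 461·3478 = 2755635; w3·w3 = 391·391 + 461·461 = 365402
λ ≈ 2755635/365402 = 7.54138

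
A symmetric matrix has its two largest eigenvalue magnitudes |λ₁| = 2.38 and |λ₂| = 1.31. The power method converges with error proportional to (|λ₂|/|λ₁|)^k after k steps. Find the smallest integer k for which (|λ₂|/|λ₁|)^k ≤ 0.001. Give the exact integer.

|λ₂/λ₁| = 1.31/2.38 = 0.55042
Need k ≥ ln(0.001) / ln(0.55042) = -6.9078 / -0.5971 ≈ 11.569
Smallest integer k satisfying the bound: 12

12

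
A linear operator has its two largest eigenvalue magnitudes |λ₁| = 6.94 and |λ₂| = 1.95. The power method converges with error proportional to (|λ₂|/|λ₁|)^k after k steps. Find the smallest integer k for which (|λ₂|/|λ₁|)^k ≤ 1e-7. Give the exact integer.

13

|λ₂/λ₁| = 1.95/6.94 = 0.28098
Need k ≥ ln(1e-7) / ln(0.28098) = -16.1181 / -1.2695 ≈ 12.697
Smallest integer k satisfying the bound: 13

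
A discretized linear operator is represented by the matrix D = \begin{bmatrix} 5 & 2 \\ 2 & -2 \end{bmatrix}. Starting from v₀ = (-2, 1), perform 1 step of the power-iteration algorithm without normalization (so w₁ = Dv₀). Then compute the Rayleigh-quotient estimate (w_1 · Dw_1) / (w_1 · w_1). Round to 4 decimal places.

λ ≈ 4.4000

w1 = Dv₀ = (-8, -6)
Dw1 = (-52, -4)
w1·Dw1 = (-8)·(-52) + (-6)·(-4) = 440; w1·w1 = (-8)·(-8) + (-6)·(-6) = 100
λ ≈ 440/100 = 4.4000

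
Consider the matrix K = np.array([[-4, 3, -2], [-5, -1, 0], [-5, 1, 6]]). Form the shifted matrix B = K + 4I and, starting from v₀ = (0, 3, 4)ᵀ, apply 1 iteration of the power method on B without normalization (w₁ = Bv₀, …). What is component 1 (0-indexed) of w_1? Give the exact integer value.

B = K + 4I has rows (0, 3, -2); (-5, 3, 0); (-5, 1, 10)
w1 = Bv₀ = (0·0 + 3·3 + (-2)·4; (-5)·0 + 3·3 + 0·4; (-5)·0 + 1·3 + 10·4) = (1, 9, 43)
Requested component of w1: 9

9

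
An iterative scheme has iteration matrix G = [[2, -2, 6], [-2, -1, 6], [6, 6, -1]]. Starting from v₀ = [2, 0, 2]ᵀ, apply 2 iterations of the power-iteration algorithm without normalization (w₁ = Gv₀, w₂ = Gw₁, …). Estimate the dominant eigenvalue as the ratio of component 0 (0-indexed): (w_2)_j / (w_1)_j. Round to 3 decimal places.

w1 = Gv₀ = (16, 8, 10)
w2 = Gw1 = (76, 20, 134)
Ratio at component: 76 / 16 = 4.750

λ ≈ 4.750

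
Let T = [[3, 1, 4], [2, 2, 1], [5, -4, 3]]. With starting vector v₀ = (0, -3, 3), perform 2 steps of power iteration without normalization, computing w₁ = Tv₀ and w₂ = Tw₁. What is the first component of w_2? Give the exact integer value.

108

w1 = Tv₀ = (9, -3, 21)
w2 = Tw1 = (108, 33, 120)
The requested component of w2 is 108.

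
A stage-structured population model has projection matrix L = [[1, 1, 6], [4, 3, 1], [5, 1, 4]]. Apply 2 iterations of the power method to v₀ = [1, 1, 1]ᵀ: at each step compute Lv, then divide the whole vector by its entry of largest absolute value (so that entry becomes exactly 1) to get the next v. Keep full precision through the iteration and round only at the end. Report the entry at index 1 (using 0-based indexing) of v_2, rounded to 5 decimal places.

0.75000

Lv0 = (8.000000, 8.000000, 10.000000); divide by 10.000000 → v1 = (0.800000, 0.800000, 1.000000)
Lv1 = (7.600000, 6.600000, 8.800000); divide by 8.800000 → v2 = (0.863636, 0.750000, 1.000000)
Requested entry of v2: 66/88 = 0.75000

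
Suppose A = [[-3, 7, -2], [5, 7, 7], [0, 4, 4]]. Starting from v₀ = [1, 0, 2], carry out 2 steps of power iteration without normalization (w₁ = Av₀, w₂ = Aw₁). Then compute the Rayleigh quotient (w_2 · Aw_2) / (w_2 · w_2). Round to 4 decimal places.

w1 = Av₀ = (-7, 19, 8)
w2 = Aw1 = (138, 154, 108)
Aw2 = (448, 2524, 1048)
w2·Aw2 = 138·448 + 154·2524 + 108·1048 = 563704; w2·w2 = 138·138 + 154·154 + 108·108 = 54424
λ ≈ 563704/54424 = 10.3576

λ ≈ 10.3576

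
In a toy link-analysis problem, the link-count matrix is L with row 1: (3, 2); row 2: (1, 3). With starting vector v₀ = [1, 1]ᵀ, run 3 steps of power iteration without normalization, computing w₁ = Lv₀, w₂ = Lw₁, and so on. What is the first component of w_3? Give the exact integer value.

w1 = Lv₀ = (3·1 + 2·1; 1·1 + 3·1) = (5, 4)
w2 = Lw1 = (3·5 + 2·4; 1·5 + 3·4) = (23, 17)
w3 = Lw2 = (103, 74)
The requested component of w3 is 103.

103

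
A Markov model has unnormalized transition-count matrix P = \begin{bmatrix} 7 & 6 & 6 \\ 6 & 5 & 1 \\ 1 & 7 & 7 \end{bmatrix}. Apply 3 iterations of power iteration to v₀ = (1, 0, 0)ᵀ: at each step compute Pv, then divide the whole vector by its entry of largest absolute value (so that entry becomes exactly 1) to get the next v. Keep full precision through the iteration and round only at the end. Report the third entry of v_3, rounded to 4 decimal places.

Pv0 = (7.00000, 6.00000, 1.00000); divide by 7.00000 → v1 = (1.00000, 0.85714, 0.14286)
Pv1 = (13.00000, 10.42857, 8.00000); divide by 13.00000 → v2 = (1.00000, 0.80220, 0.61538)
Pv2 = (15.50549, 10.62637, 10.92308); divide by 15.50549 → v3 = (1.00000, 0.68533, 0.70446)
Requested entry of v3: 994/1411 = 0.7045

0.7045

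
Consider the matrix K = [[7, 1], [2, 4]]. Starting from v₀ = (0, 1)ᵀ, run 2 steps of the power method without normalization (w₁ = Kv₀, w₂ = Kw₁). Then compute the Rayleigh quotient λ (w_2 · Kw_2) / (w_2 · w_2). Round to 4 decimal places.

w1 = Kv₀ = (7·0 + 1·1; 2·0 + 4·1) = (1, 4)
w2 = Kw1 = (7·1 + 1·4; 2·1 + 4·4) = (11, 18)
Kw2 = (95, 94)
w2·Kw2 = 11·95 + 18·94 = 2737; w2·w2 = 11·11 + 18·18 = 445
λ ≈ 2737/445 = 6.1506

6.1506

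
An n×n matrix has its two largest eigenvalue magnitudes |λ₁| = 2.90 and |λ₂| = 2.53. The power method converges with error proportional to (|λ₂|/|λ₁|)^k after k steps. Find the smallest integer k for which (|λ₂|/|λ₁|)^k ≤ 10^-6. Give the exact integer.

|λ₂/λ₁| = 2.53/2.90 = 0.87241
Need k ≥ ln(10^-6) / ln(0.87241) = -13.8155 / -0.1365 ≈ 101.219
Smallest integer k satisfying the bound: 102

102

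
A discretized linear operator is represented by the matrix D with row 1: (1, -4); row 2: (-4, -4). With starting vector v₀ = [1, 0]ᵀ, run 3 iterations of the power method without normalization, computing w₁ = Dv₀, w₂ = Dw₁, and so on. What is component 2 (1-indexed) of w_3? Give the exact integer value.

w1 = Dv₀ = (1·1 + (-4)·0; (-4)·1 + (-4)·0) = (1, -4)
w2 = Dw1 = (1·1 + (-4)·(-4); (-4)·1 + (-4)·(-4)) = (17, 12)
w3 = Dw2 = (-31, -116)
The requested component of w3 is -116.

-116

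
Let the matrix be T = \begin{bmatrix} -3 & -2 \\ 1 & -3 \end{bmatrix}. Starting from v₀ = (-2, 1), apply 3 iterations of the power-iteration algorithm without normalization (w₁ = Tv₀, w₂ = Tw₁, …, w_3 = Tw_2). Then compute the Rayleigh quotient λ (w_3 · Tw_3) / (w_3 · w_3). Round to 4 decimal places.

w1 = Tv₀ = (4, -5)
w2 = Tw1 = (-2, 19)
w3 = Tw2 = (-32, -59)
Tw3 = (214, 145)
w3·Tw3 = (-32)·214 + (-59)·145 = -15403; w3·w3 = (-32)·(-32) + (-59)·(-59) = 4505
λ ≈ -15403/4505 = -3.4191

λ ≈ -3.4191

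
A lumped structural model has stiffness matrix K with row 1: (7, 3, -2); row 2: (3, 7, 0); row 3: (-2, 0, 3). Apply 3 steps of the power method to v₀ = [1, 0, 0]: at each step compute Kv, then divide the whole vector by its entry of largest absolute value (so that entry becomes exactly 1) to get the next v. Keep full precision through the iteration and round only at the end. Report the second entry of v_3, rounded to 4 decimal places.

0.8000

Kv0 = (7.00000, 3.00000, -2.00000); divide by 7.00000 → v1 = (1.00000, 0.42857, -0.28571)
Kv1 = (8.85714, 6.00000, -2.85714); divide by 8.85714 → v2 = (1.00000, 0.67742, -0.32258)
Kv2 = (9.67742, 7.74194, -2.96774); divide by 9.67742 → v3 = (1.00000, 0.80000, -0.30667)
Requested entry of v3: 480/600 = 0.8000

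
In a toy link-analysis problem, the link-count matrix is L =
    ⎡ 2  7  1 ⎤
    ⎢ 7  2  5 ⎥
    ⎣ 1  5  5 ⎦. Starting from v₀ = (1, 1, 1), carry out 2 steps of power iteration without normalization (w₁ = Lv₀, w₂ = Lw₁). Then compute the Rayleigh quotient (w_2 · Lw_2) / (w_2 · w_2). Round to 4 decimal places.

w1 = Lv₀ = (10, 14, 11)
w2 = Lw1 = (129, 153, 135)
Lw2 = (1464, 1884, 1569)
w2·Lw2 = 129·1464 + 153·1884 + 135·1569 = 688923; w2·w2 = 129·129 + 153·153 + 135·135 = 58275
λ ≈ 688923/58275 = 11.8219

11.8219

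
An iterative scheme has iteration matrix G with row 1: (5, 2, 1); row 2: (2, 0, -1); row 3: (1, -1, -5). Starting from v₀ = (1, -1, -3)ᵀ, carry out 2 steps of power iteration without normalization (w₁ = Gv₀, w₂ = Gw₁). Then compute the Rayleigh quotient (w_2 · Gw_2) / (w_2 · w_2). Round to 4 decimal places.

-5.1120

w1 = Gv₀ = (5·1 + 2·(-1) + 1·(-3); 2·1 + 0·(-1) + (-1)·(-3); 1·1 + (-1)·(-1) + (-5)·(-3)) = (0, 5, 17)
w2 = Gw1 = (5·0 + 2·5 + 1·17; 2·0 + 0·5 + (-1)·17; 1·0 + (-1)·5 + (-5)·17) = (27, -17, -90)
Gw2 = (11, 144, 494)
w2·Gw2 = 27·11 + (-17)·144 + (-90)·494 = -46611; w2·w2 = 27·27 + (-17)·(-17) + (-90)·(-90) = 9118
λ ≈ -46611/9118 = -5.1120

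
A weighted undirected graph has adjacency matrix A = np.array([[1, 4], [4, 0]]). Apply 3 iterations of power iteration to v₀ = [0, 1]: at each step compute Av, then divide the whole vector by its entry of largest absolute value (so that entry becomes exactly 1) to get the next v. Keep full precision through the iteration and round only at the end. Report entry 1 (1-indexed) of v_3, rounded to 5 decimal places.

1.00000

Av0 = (4.000000, 0.000000); divide by 4.000000 → v1 = (1.000000, 0.000000)
Av1 = (1.000000, 4.000000); divide by 4.000000 → v2 = (0.250000, 1.000000)
Av2 = (4.250000, 1.000000); divide by 4.250000 → v3 = (1.000000, 0.235294)
Requested entry of v3: 68/68 = 1.00000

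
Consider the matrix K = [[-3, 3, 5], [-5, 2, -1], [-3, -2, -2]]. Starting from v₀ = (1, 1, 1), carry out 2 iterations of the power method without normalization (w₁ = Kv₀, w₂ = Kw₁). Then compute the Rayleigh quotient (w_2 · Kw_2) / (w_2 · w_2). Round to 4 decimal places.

w1 = Kv₀ = ((-3)·1 + 3·1 + 5·1; (-5)·1 + 2·1 + (-1)·1; (-3)·1 + (-2)·1 + (-2)·1) = (5, -4, -7)
w2 = Kw1 = ((-3)·5 + 3·(-4) + 5·(-7); (-5)·5 + 2·(-4) + (-1)·(-7); (-3)·5 + (-2)·(-4) + (-2)·(-7)) = (-62, -26, 7)
Kw2 = (143, 251, 224)
w2·Kw2 = (-62)·143 + (-26)·251 + 7·224 = -13824; w2·w2 = (-62)·(-62) + (-26)·(-26) + 7·7 = 4569
λ ≈ -13824/4569 = -3.0256

λ ≈ -3.0256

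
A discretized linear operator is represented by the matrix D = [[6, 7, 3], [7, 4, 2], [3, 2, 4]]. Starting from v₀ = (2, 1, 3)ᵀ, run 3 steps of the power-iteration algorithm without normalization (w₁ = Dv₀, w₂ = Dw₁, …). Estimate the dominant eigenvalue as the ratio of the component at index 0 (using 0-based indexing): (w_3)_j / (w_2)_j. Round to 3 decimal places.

w1 = Dv₀ = (28, 24, 20)
w2 = Dw1 = (396, 332, 212)
w3 = Dw2 = (5336, 4524, 2700)
Ratio at component: 5336 / 396 = 13.475

13.475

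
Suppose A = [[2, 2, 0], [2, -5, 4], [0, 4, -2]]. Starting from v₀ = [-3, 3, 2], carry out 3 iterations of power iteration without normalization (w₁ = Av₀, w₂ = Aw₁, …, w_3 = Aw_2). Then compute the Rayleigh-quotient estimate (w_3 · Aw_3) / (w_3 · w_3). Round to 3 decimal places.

w1 = Av₀ = (2·(-3) + 2·3 + 0·2; 2·(-3) + (-5)·3 + 4·2; 0·(-3) + 4·3 + (-2)·2) = (0, -13, 8)
w2 = Aw1 = (2·0 + 2·(-13) + 0·8; 2·0 + (-5)·(-13) + 4·8; 0·0 + 4·(-13) + (-2)·8) = (-26, 97, -68)
w3 = Aw2 = (142, -809, 524)
Aw3 = (-1334, 6425, -4284)
w3·Aw3 = 142·(-1334) + (-809)·6425 + 524·(-4284) = -7632069; w3·w3 = 142·142 + (-809)·(-809) + 524·524 = 949221
λ ≈ -7632069/949221 = -8.040

-8.040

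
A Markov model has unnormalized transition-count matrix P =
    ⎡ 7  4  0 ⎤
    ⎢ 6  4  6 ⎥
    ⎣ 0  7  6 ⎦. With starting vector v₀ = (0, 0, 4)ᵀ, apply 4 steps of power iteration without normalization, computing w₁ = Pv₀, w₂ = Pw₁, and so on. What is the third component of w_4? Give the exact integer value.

w1 = Pv₀ = (7·0 + 4·0 + 0·4; 6·0 + 4·0 + 6·4; 0·0 + 7·0 + 6·4) = (0, 24, 24)
w2 = Pw1 = (7·0 + 4·24 + 0·24; 6·0 + 4·24 + 6·24; 0·0 + 7·24 + 6·24) = (96, 240, 312)
w3 = Pw2 = (1632, 3408, 3552)
w4 = Pw3 = (25056, 44736, 45168)
The requested component of w4 is 45168.

45168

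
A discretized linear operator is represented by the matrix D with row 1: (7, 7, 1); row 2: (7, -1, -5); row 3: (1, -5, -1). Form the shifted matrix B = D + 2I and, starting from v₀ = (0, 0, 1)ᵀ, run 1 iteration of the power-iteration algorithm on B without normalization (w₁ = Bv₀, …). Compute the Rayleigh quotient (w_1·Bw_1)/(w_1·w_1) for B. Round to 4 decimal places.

B = D + 2I has rows (9, 7, 1); (7, 1, -5); (1, -5, 1)
w1 = Bv₀ = (9·0 + 7·0 + 1·1; 7·0 + 1·0 + (-5)·1; 1·0 + (-5)·0 + 1·1) = (1, -5, 1)
Bw1 = (-25, -3, 27)
w1·Bw1 = 17; w1·w1 = 27; μ ≈ 17/27 = 0.6296

μ ≈ 0.6296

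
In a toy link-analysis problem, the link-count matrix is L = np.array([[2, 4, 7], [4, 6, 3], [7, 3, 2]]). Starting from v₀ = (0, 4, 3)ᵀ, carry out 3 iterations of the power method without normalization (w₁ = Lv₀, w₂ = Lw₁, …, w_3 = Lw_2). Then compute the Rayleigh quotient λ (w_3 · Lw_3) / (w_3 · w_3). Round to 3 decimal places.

w1 = Lv₀ = (2·0 + 4·4 + 7·3; 4·0 + 6·4 + 3·3; 7·0 + 3·4 + 2·3) = (37, 33, 18)
w2 = Lw1 = (2·37 + 4·33 + 7·18; 4·37 + 6·33 + 3·18; 7·37 + 3·33 + 2·18) = (332, 400, 394)
w3 = Lw2 = (5022, 4910, 4312)
Lw3 = (59868, 62484, 58508)
w3·Lw3 = 5022·59868 + 4910·62484 + 4312·58508 = 859740032; w3·w3 = 5022·5022 + 4910·4910 + 4312·4312 = 67921928
λ ≈ 859740032/67921928 = 12.658

12.658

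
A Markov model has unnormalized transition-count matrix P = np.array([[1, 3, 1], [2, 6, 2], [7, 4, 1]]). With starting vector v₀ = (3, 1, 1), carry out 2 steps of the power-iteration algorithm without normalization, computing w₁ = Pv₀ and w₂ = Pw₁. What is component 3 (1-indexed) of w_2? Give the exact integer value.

w1 = Pv₀ = (1·3 + 3·1 + 1·1; 2·3 + 6·1 + 2·1; 7·3 + 4·1 + 1·1) = (7, 14, 26)
w2 = Pw1 = (1·7 + 3·14 + 1·26; 2·7 + 6·14 + 2·26; 7·7 + 4·14 + 1·26) = (75, 150, 131)
The requested component of w2 is 131.

131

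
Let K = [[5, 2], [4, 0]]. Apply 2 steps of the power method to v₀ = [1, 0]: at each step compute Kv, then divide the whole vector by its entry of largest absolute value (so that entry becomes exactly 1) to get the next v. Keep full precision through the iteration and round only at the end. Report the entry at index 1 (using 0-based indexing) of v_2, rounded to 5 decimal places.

0.60606

Kv0 = (5.000000, 4.000000); divide by 5.000000 → v1 = (1.000000, 0.800000)
Kv1 = (6.600000, 4.000000); divide by 6.600000 → v2 = (1.000000, 0.606061)
Requested entry of v2: 20/33 = 0.60606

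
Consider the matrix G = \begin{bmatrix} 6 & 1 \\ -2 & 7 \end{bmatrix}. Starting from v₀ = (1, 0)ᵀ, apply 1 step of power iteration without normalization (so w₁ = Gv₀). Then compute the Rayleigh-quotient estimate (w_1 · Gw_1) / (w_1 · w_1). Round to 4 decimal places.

λ ≈ 6.4000

w1 = Gv₀ = (6, -2)
Gw1 = (34, -26)
w1·Gw1 = 6·34 + (-2)·(-26) = 256; w1·w1 = 6·6 + (-2)·(-2) = 40
λ ≈ 256/40 = 6.4000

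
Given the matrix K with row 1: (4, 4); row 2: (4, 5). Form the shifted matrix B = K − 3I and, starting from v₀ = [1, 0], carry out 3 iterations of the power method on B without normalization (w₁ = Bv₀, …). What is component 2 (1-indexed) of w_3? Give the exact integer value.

B = K − 3I has rows (1, 4); (4, 2)
w1 = Bv₀ = (1·1 + 4·0; 4·1 + 2·0) = (1, 4)
w2 = Bw1 = (1·1 + 4·4; 4·1 + 2·4) = (17, 12)
w3 = Bw2 = (65, 92)
Requested component of w3: 92

92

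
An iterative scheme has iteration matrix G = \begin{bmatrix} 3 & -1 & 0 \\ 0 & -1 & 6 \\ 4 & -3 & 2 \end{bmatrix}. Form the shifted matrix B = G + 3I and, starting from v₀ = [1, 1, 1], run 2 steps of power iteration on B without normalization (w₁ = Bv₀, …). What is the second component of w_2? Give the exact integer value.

52

B = G + 3I has rows (6, -1, 0); (0, 2, 6); (4, -3, 5)
w1 = Bv₀ = (5, 8, 6)
w2 = Bw1 = (22, 52, 26)
Requested component of w2: 52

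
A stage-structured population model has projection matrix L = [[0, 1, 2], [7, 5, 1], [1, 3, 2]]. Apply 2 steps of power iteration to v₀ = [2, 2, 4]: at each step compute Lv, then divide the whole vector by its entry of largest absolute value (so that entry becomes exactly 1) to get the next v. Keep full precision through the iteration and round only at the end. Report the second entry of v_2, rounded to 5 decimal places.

Lv0 = (10.000000, 28.000000, 16.000000); divide by 28.000000 → v1 = (0.357143, 1.000000, 0.571429)
Lv1 = (2.142857, 8.071429, 4.500000); divide by 8.071429 → v2 = (0.265487, 1.000000, 0.557522)
Requested entry of v2: 226/226 = 1.00000

1.00000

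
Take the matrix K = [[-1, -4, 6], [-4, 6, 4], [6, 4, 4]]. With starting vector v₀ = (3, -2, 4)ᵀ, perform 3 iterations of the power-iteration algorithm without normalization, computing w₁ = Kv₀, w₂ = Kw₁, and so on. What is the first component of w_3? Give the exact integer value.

1557

w1 = Kv₀ = ((-1)·3 + (-4)·(-2) + 6·4; (-4)·3 + 6·(-2) + 4·4; 6·3 + 4·(-2) + 4·4) = (29, -8, 26)
w2 = Kw1 = ((-1)·29 + (-4)·(-8) + 6·26; (-4)·29 + 6·(-8) + 4·26; 6·29 + 4·(-8) + 4·26) = (159, -60, 246)
w3 = Kw2 = (1557, -12, 1698)
The requested component of w3 is 1557.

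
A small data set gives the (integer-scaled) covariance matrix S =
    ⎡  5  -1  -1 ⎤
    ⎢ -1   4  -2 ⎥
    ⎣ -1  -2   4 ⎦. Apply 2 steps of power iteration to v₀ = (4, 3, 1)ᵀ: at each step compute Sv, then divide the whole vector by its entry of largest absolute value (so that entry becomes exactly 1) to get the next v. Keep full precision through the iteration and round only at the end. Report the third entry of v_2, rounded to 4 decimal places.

-0.6500

Sv0 = (16.00000, 6.00000, -6.00000); divide by 16.00000 → v1 = (1.00000, 0.37500, -0.37500)
Sv1 = (5.00000, 1.25000, -3.25000); divide by 5.00000 → v2 = (1.00000, 0.25000, -0.65000)
Requested entry of v2: -52/80 = -0.6500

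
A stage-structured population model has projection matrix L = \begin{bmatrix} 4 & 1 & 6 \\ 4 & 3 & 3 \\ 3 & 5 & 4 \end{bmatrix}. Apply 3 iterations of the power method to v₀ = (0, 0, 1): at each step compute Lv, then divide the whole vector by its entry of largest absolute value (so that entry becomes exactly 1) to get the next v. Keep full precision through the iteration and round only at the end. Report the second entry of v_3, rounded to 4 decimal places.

Lv0 = (6.00000, 3.00000, 4.00000); divide by 6.00000 → v1 = (1.00000, 0.50000, 0.66667)
Lv1 = (8.50000, 7.50000, 8.16667); divide by 8.50000 → v2 = (1.00000, 0.88235, 0.96078)
Lv2 = (10.64706, 9.52941, 11.25490); divide by 11.25490 → v3 = (0.94599, 0.84669, 1.00000)
Requested entry of v3: 486/574 = 0.8467

0.8467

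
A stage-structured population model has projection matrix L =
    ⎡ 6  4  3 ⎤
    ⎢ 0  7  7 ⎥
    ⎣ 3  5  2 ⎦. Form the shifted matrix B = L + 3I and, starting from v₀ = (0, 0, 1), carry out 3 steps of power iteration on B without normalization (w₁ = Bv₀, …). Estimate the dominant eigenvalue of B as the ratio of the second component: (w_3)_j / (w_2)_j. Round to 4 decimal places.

μ ≈ 14.6000

B = L + 3I has rows (9, 4, 3); (0, 10, 7); (3, 5, 5)
w1 = Bv₀ = (3, 7, 5)
w2 = Bw1 = (70, 105, 69)
w3 = Bw2 = (1257, 1533, 1080)
Ratio: 1533/105 = 14.6000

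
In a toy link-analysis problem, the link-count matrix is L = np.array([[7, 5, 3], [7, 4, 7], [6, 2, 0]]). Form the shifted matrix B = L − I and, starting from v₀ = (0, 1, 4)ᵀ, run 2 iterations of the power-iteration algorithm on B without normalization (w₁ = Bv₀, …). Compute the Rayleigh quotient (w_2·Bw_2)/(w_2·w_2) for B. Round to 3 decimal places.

B = L − I has rows (6, 5, 3); (7, 3, 7); (6, 2, -1)
w1 = Bv₀ = (6·0 + 5·1 + 3·4; 7·0 + 3·1 + 7·4; 6·0 + 2·1 + (-1)·4) = (17, 31, -2)
w2 = Bw1 = (6·17 + 5·31 + 3·(-2); 7·17 + 3·31 + 7·(-2); 6·17 + 2·31 + (-1)·(-2)) = (251, 198, 166)
Bw2 = (2994, 3513, 1736)
w2·Bw2 = 1735244; w2·w2 = 129761; μ ≈ 1735244/129761 = 13.373

13.373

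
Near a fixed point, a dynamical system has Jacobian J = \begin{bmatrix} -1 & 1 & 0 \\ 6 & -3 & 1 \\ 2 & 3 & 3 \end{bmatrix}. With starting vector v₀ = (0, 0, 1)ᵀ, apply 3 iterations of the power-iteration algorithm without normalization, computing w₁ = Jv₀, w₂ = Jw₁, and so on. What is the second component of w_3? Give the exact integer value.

18

w1 = Jv₀ = ((-1)·0 + 1·0 + 0·1; 6·0 + (-3)·0 + 1·1; 2·0 + 3·0 + 3·1) = (0, 1, 3)
w2 = Jw1 = ((-1)·0 + 1·1 + 0·3; 6·0 + (-3)·1 + 1·3; 2·0 + 3·1 + 3·3) = (1, 0, 12)
w3 = Jw2 = (-1, 18, 38)
The requested component of w3 is 18.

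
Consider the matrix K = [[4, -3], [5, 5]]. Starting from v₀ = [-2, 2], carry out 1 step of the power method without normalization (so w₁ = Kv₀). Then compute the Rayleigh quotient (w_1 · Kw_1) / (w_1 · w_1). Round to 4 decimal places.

λ ≈ 4.0000

w1 = Kv₀ = (-14, 0)
Kw1 = (-56, -70)
w1·Kw1 = (-14)·(-56) + 0·(-70) = 784; w1·w1 = (-14)·(-14) + 0·0 = 196
λ ≈ 784/196 = 4.0000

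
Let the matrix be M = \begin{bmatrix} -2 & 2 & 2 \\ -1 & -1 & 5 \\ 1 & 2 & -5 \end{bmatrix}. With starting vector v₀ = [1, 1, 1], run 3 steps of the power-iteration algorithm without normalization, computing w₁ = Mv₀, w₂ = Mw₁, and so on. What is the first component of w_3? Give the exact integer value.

10

w1 = Mv₀ = (2, 3, -2)
w2 = Mw1 = (-2, -15, 18)
w3 = Mw2 = (10, 107, -122)
The requested component of w3 is 10.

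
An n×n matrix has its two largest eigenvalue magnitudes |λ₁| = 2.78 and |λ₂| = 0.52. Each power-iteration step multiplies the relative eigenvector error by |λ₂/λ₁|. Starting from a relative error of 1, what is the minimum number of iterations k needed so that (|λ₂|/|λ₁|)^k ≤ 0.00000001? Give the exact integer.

|λ₂/λ₁| = 0.52/2.78 = 0.18705
Need k ≥ ln(0.00000001) / ln(0.18705) = -18.4207 / -1.6764 ≈ 10.988
Smallest integer k satisfying the bound: 11

11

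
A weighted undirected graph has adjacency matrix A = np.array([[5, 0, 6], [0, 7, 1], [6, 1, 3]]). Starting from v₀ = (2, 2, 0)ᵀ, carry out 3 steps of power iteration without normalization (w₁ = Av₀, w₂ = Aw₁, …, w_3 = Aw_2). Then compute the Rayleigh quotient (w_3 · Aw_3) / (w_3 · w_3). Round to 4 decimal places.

w1 = Av₀ = (5·2 + 0·2 + 6·0; 0·2 + 7·2 + 1·0; 6·2 + 1·2 + 3·0) = (10, 14, 14)
w2 = Aw1 = (5·10 + 0·14 + 6·14; 0·10 + 7·14 + 1·14; 6·10 + 1·14 + 3·14) = (134, 112, 116)
w3 = Aw2 = (1366, 900, 1264)
Aw3 = (14414, 7564, 12888)
w3·Aw3 = 1366·14414 + 900·7564 + 1264·12888 = 42787556; w3·w3 = 1366·1366 + 900·900 + 1264·1264 = 4273652
λ ≈ 42787556/4273652 = 10.0119

10.0119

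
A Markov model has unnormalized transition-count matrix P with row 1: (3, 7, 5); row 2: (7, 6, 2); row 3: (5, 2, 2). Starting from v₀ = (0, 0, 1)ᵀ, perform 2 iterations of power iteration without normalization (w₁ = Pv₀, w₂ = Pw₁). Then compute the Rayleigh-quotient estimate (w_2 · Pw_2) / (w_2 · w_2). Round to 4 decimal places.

13.3938

w1 = Pv₀ = (5, 2, 2)
w2 = Pw1 = (39, 51, 33)
Pw2 = (639, 645, 363)
w2·Pw2 = 39·639 + 51·645 + 33·363 = 69795; w2·w2 = 39·39 + 51·51 + 33·33 = 5211
λ ≈ 69795/5211 = 13.3938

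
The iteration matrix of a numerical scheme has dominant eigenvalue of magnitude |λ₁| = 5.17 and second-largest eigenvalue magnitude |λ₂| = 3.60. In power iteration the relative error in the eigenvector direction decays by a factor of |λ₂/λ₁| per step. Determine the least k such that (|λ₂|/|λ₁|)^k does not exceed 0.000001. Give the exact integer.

39

|λ₂/λ₁| = 3.60/5.17 = 0.69632
Need k ≥ ln(0.000001) / ln(0.69632) = -13.8155 / -0.3619 ≈ 38.171
Smallest integer k satisfying the bound: 39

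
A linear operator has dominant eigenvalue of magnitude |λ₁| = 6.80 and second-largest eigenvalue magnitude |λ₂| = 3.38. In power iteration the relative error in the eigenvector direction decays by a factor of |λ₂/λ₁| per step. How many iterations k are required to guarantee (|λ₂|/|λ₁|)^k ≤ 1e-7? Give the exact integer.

|λ₂/λ₁| = 3.38/6.80 = 0.49706
Need k ≥ ln(1e-7) / ln(0.49706) = -16.1181 / -0.6990 ≈ 23.057
Smallest integer k satisfying the bound: 24

24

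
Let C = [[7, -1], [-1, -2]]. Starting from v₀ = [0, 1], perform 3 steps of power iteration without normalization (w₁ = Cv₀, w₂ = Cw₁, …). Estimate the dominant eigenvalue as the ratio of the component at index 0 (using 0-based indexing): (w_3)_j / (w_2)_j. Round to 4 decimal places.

w1 = Cv₀ = (-1, -2)
w2 = Cw1 = (-5, 5)
w3 = Cw2 = (-40, -5)
Ratio at component: -40 / -5 = 8.0000

8.0000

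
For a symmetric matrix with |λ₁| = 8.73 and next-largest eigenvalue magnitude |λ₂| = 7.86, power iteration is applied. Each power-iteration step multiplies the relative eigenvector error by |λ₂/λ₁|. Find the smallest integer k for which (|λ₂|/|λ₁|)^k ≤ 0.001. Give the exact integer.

|λ₂/λ₁| = 7.86/8.73 = 0.90034
Need k ≥ ln(0.001) / ln(0.90034) = -6.9078 / -0.1050 ≈ 65.801
Smallest integer k satisfying the bound: 66

66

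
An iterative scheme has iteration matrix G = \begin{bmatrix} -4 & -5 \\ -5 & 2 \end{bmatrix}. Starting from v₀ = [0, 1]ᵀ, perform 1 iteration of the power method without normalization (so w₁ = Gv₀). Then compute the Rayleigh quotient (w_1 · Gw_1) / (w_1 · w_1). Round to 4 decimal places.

w1 = Gv₀ = ((-4)·0 + (-5)·1; (-5)·0 + 2·1) = (-5, 2)
Gw1 = (10, 29)
w1·Gw1 = (-5)·10 + 2·29 = 8; w1·w1 = (-5)·(-5) + 2·2 = 29
λ ≈ 8/29 = 0.2759

0.2759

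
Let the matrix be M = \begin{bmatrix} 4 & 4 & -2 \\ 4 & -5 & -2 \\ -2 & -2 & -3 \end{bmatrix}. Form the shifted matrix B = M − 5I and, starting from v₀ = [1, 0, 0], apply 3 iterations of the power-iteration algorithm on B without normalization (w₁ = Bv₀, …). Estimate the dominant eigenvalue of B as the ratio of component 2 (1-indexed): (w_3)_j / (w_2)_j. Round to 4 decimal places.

B = M − 5I has rows (-1, 4, -2); (4, -10, -2); (-2, -2, -8)
w1 = Bv₀ = ((-1)·1 + 4·0 + (-2)·0; 4·1 + (-10)·0 + (-2)·0; (-2)·1 + (-2)·0 + (-8)·0) = (-1, 4, -2)
w2 = Bw1 = ((-1)·(-1) + 4·4 + (-2)·(-2); 4·(-1) + (-10)·4 + (-2)·(-2); (-2)·(-1) + (-2)·4 + (-8)·(-2)) = (21, -40, 10)
w3 = Bw2 = (-201, 464, -42)
Ratio: 464/-40 = -11.6000

-11.6000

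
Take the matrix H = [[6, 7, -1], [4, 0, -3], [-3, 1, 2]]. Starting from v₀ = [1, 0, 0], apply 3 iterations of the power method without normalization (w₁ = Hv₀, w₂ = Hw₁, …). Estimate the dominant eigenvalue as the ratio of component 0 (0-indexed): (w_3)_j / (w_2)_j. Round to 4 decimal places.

w1 = Hv₀ = (6·1 + 7·0 + (-1)·0; 4·1 + 0·0 + (-3)·0; (-3)·1 + 1·0 + 2·0) = (6, 4, -3)
w2 = Hw1 = (6·6 + 7·4 + (-1)·(-3); 4·6 + 0·4 + (-3)·(-3); (-3)·6 + 1·4 + 2·(-3)) = (67, 33, -20)
w3 = Hw2 = (653, 328, -208)
Ratio at component: 653 / 67 = 9.7463

λ ≈ 9.7463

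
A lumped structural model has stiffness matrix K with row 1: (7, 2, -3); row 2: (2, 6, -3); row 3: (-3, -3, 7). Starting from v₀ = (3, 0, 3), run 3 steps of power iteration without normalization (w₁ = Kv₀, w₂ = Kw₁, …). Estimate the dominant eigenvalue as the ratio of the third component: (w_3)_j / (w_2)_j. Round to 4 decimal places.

λ ≈ 6.3684

w1 = Kv₀ = (7·3 + 2·0 + (-3)·3; 2·3 + 6·0 + (-3)·3; (-3)·3 + (-3)·0 + 7·3) = (12, -3, 12)
w2 = Kw1 = (7·12 + 2·(-3) + (-3)·12; 2·12 + 6·(-3) + (-3)·12; (-3)·12 + (-3)·(-3) + 7·12) = (42, -30, 57)
w3 = Kw2 = (63, -267, 363)
Ratio at component: 363 / 57 = 6.3684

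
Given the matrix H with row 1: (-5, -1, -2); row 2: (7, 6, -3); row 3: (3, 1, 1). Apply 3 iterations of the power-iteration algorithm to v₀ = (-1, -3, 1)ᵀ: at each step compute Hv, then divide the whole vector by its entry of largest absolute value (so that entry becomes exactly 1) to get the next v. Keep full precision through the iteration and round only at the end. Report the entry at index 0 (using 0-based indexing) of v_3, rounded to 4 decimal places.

-0.1788

Hv0 = (6.00000, -28.00000, -5.00000); divide by -28.00000 → v1 = (-0.21429, 1.00000, 0.17857)
Hv1 = (-0.28571, 3.96429, 0.53571); divide by 3.96429 → v2 = (-0.07207, 1.00000, 0.13514)
Hv2 = (-0.90991, 5.09009, 0.91892); divide by 5.09009 → v3 = (-0.17876, 1.00000, 0.18053)
Requested entry of v3: 101/-565 = -0.1788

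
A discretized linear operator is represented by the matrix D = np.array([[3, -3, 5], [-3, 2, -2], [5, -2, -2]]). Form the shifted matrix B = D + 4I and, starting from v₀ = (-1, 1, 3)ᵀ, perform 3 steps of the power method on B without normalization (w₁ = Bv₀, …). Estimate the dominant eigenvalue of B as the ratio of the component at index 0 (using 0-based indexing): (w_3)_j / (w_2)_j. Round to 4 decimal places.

10.3333

B = D + 4I has rows (7, -3, 5); (-3, 6, -2); (5, -2, 2)
w1 = Bv₀ = (5, 3, -1)
w2 = Bw1 = (21, 5, 17)
w3 = Bw2 = (217, -67, 129)
Ratio: 217/21 = 10.3333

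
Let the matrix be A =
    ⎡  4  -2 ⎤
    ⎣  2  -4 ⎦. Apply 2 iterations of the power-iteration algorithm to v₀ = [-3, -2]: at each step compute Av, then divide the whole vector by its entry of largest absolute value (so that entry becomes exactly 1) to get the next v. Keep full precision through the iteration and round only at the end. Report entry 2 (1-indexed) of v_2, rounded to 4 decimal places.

0.6667

Av0 = (-8.00000, 2.00000); divide by -8.00000 → v1 = (1.00000, -0.25000)
Av1 = (4.50000, 3.00000); divide by 4.50000 → v2 = (1.00000, 0.66667)
Requested entry of v2: -24/-36 = 0.6667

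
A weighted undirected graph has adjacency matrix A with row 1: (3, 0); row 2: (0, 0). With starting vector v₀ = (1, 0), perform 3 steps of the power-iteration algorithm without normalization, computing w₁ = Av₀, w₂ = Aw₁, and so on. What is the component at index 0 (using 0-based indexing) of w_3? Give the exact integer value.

27

w1 = Av₀ = (3·1 + 0·0; 0·1 + 0·0) = (3, 0)
w2 = Aw1 = (3·3 + 0·0; 0·3 + 0·0) = (9, 0)
w3 = Aw2 = (27, 0)
The requested component of w3 is 27.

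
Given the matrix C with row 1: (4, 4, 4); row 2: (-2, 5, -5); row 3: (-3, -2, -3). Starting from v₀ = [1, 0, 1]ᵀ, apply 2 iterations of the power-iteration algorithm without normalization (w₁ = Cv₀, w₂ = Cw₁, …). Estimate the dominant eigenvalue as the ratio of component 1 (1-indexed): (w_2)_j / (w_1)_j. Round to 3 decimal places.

w1 = Cv₀ = (4·1 + 4·0 + 4·1; (-2)·1 + 5·0 + (-5)·1; (-3)·1 + (-2)·0 + (-3)·1) = (8, -7, -6)
w2 = Cw1 = (4·8 + 4·(-7) + 4·(-6); (-2)·8 + 5·(-7) + (-5)·(-6); (-3)·8 + (-2)·(-7) + (-3)·(-6)) = (-20, -21, 8)
Ratio at component: -20 / 8 = -2.500

λ ≈ -2.500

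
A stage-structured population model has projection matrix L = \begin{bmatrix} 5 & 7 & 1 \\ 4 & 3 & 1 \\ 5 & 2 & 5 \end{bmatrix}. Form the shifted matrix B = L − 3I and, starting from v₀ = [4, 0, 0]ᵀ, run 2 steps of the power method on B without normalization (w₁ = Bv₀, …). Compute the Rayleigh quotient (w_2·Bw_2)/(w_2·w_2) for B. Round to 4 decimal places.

7.2804

B = L − 3I has rows (2, 7, 1); (4, 0, 1); (5, 2, 2)
w1 = Bv₀ = (8, 16, 20)
w2 = Bw1 = (148, 52, 112)
Bw2 = (772, 704, 1068)
w2·Bw2 = 270480; w2·w2 = 37152; μ ≈ 270480/37152 = 7.2804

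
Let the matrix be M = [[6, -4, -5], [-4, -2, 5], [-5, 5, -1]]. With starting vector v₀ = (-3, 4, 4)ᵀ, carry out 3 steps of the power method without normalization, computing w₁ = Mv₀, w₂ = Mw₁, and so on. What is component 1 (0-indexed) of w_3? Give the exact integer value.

w1 = Mv₀ = (6·(-3) + (-4)·4 + (-5)·4; (-4)·(-3) + (-2)·4 + 5·4; (-5)·(-3) + 5·4 + (-1)·4) = (-54, 24, 31)
w2 = Mw1 = (6·(-54) + (-4)·24 + (-5)·31; (-4)·(-54) + (-2)·24 + 5·31; (-5)·(-54) + 5·24 + (-1)·31) = (-575, 323, 359)
w3 = Mw2 = (-6537, 3449, 4131)
The requested component of w3 is 3449.

3449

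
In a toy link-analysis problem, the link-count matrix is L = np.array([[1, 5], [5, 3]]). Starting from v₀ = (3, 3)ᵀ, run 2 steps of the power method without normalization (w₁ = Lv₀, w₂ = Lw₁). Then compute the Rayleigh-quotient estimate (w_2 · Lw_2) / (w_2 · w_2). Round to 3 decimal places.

λ ≈ 7.095

w1 = Lv₀ = (1·3 + 5·3; 5·3 + 3·3) = (18, 24)
w2 = Lw1 = (1·18 + 5·24; 5·18 + 3·24) = (138, 162)
Lw2 = (948, 1176)
w2·Lw2 = 138·948 + 162·1176 = 321336; w2·w2 = 138·138 + 162·162 = 45288
λ ≈ 321336/45288 = 7.095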